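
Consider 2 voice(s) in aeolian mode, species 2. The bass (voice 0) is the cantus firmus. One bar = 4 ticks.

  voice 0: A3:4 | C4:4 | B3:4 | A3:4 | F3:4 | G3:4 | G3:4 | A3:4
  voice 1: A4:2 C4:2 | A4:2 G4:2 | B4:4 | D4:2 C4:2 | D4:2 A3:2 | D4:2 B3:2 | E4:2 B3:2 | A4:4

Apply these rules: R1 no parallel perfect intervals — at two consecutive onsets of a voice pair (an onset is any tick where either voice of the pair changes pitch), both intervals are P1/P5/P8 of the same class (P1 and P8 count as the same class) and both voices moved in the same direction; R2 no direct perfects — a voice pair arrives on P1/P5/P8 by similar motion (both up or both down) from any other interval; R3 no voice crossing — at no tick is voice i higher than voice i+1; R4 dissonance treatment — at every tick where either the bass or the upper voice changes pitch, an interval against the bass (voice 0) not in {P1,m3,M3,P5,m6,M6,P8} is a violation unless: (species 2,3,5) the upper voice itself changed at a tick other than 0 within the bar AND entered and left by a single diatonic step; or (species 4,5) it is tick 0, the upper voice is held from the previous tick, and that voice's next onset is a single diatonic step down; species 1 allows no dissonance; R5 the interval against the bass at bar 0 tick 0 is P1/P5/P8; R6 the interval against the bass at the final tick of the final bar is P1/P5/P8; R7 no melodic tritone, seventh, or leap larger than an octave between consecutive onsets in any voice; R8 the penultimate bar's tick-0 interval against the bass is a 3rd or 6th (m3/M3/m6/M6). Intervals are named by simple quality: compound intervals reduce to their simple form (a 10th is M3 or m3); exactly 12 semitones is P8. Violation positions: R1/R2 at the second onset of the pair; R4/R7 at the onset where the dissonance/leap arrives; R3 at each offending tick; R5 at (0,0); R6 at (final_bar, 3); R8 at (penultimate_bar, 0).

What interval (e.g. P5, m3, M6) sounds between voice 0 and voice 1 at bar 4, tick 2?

M3

voice 0=F3 voice 1=A3 -> M3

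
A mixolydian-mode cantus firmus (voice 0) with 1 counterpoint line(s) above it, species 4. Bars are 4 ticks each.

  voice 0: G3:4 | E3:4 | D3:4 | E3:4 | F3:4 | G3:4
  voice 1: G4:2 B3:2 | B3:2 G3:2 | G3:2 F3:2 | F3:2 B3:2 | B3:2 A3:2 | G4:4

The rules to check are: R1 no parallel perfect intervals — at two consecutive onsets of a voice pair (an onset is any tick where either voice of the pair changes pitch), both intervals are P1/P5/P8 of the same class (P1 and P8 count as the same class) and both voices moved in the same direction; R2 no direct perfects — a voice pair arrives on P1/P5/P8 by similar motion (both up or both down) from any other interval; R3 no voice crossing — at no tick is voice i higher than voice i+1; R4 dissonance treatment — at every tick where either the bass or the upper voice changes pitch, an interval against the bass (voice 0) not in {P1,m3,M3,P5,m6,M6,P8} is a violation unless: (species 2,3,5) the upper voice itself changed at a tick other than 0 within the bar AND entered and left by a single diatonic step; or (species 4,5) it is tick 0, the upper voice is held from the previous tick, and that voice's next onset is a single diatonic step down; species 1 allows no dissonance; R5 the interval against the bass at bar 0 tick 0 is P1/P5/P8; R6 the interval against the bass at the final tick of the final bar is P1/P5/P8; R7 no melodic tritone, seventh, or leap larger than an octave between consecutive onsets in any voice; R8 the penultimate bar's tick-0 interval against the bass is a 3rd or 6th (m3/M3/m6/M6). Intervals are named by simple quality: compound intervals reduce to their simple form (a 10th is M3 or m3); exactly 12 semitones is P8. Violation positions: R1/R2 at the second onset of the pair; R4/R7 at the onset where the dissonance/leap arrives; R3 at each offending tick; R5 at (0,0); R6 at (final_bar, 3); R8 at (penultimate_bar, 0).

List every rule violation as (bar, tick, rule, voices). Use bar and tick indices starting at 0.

(3, 0, R4, (0, 1))
(3, 2, R7, (1,))
(4, 0, R8, (0, 1))
(5, 0, R2, (0, 1))
(5, 0, R7, (1,))

bar 0: v0=G3 v1=G4 downbeat P8
bar 1: v0=E3 v1=B3 downbeat P5
bar 2: v0=D3 v1=G3 downbeat P4
bar 3: v0=E3 v1=F3 downbeat m2
bar 4: v0=F3 v1=B3 downbeat TT
bar 5: v0=G3 v1=G4 downbeat P8
  -> R4 @ bar 3 tick 0 v(0, 1): E3/F3 m2 untreated
  -> R7 @ bar 3 tick 2 v(1,): F3->B3 leap 6st
  -> R8 @ bar 4 tick 0 v(0, 1): penult TT not 3rd/6th
  -> R2 @ bar 5 tick 0 v(0, 1): F3/A3 M3 -> G3/G4 P8 similar
  -> R7 @ bar 5 tick 0 v(1,): A3->G4 leap 10st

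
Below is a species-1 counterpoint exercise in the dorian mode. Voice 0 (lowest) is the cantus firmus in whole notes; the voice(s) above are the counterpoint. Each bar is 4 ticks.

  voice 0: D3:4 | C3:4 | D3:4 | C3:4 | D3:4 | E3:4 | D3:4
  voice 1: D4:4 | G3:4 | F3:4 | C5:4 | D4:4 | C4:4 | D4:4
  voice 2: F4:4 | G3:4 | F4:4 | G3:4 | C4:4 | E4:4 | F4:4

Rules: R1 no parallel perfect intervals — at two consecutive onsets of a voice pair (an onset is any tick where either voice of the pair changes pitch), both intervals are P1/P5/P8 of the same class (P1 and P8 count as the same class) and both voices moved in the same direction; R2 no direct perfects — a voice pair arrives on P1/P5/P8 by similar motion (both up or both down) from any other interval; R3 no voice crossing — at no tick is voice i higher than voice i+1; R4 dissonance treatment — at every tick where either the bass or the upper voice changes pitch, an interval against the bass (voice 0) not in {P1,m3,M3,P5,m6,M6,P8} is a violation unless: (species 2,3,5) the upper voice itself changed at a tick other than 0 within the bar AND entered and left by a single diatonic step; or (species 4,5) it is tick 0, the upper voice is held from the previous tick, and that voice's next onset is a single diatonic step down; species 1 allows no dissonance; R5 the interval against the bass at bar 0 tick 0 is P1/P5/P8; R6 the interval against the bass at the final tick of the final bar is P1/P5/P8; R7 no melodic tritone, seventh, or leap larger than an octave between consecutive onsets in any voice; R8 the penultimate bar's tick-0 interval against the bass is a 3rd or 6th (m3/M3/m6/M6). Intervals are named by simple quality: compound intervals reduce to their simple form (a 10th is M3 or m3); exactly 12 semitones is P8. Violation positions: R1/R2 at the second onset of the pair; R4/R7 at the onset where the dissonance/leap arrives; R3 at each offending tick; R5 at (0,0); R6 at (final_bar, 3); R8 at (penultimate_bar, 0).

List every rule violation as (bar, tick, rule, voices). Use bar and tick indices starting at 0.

bar 0: v0=D3 v1=D4 v2=F4 downbeat m3
bar 1: v0=C3 v1=G3 v2=G3 downbeat P5
bar 2: v0=D3 v1=F3 v2=F4 downbeat m3
bar 3: v0=C3 v1=C5 v2=G3 downbeat P5
bar 4: v0=D3 v1=D4 v2=C4 downbeat m7
bar 5: v0=E3 v1=C4 v2=E4 downbeat P8
bar 6: v0=D3 v1=D4 v2=F4 downbeat m3
  -> R5 @ bar 0 tick 0 v(0, 2): opens on m3
  -> R2 @ bar 1 tick 0 v(0, 1): D3/D4 P8 -> C3/G3 P5 similar
  -> R2 @ bar 1 tick 0 v(0, 2): D3/F4 m3 -> C3/G3 P5 similar
  -> R2 @ bar 1 tick 0 v(1, 2): D4/F4 m3 -> G3/G3 P1 similar
  -> R7 @ bar 1 tick 0 v(2,): F4->G3 leap 10st
  -> R7 @ bar 2 tick 0 v(2,): G3->F4 leap 10st
  -> R2 @ bar 3 tick 0 v(0, 2): D3/F4 m3 -> C3/G3 P5 similar
  -> R3 @ bar 3 tick 0 v(1, 2): C5 above G3
  -> R7 @ bar 3 tick 0 v(1,): F3->C5 leap 19st
  -> R7 @ bar 3 tick 0 v(2,): F4->G3 leap 10st
  -> R3 @ bar 3 tick 1 v(1, 2): C5 above G3
  -> R3 @ bar 3 tick 2 v(1, 2): C5 above G3
  -> R3 @ bar 3 tick 3 v(1, 2): C5 above G3
  -> R3 @ bar 4 tick 0 v(1, 2): D4 above C4
  -> R4 @ bar 4 tick 0 v(0, 2): D3/C4 m7 untreated
  -> R7 @ bar 4 tick 0 v(1,): C5->D4 leap 10st
  -> R3 @ bar 4 tick 1 v(1, 2): D4 above C4
  -> R3 @ bar 4 tick 2 v(1, 2): D4 above C4
  -> R3 @ bar 4 tick 3 v(1, 2): D4 above C4
  -> R2 @ bar 5 tick 0 v(0, 2): D3/C4 m7 -> E3/E4 P8 similar
  -> R8 @ bar 5 tick 0 v(0, 2): penult P8 not 3rd/6th
  -> R6 @ bar 6 tick 3 v(0, 2): closes on m3

(0, 0, R5, (0, 2))
(1, 0, R2, (0, 1))
(1, 0, R2, (0, 2))
(1, 0, R2, (1, 2))
(1, 0, R7, (2,))
(2, 0, R7, (2,))
(3, 0, R2, (0, 2))
(3, 0, R3, (1, 2))
(3, 0, R7, (1,))
(3, 0, R7, (2,))
(3, 1, R3, (1, 2))
(3, 2, R3, (1, 2))
(3, 3, R3, (1, 2))
(4, 0, R3, (1, 2))
(4, 0, R4, (0, 2))
(4, 0, R7, (1,))
(4, 1, R3, (1, 2))
(4, 2, R3, (1, 2))
(4, 3, R3, (1, 2))
(5, 0, R2, (0, 2))
(5, 0, R8, (0, 2))
(6, 3, R6, (0, 2))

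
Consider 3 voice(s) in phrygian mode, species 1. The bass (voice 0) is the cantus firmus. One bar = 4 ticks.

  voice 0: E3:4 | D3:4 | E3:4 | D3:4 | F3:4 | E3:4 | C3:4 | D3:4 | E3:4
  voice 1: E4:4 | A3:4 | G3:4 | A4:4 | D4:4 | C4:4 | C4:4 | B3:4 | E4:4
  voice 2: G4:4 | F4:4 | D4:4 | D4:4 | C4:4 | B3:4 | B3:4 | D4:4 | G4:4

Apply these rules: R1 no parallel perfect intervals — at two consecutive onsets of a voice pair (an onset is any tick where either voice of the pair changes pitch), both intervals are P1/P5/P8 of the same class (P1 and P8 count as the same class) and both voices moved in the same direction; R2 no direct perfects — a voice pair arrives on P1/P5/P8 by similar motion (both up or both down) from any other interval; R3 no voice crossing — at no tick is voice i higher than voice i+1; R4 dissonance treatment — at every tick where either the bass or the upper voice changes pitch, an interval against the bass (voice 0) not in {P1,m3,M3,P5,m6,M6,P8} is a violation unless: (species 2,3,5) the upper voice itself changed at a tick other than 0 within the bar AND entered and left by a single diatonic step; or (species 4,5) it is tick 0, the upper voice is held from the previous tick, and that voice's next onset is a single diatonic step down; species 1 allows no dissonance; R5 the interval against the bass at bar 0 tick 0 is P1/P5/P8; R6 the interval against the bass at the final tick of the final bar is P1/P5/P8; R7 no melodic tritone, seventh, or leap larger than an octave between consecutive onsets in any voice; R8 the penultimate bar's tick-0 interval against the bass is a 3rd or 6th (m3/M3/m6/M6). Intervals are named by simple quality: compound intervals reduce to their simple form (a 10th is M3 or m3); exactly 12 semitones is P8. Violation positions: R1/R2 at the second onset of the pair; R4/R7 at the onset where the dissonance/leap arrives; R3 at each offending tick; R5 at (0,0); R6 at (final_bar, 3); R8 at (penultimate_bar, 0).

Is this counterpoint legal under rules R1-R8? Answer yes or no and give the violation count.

bar 0: v0=E3 v1=E4 v2=G4 (m3)
bar 1: v0=D3 v1=A3 v2=F4 (m3)
bar 2: v0=E3 v1=G3 v2=D4 (m7)
bar 3: v0=D3 v1=A4 v2=D4 (P8)
bar 4: v0=F3 v1=D4 v2=C4 (P5)
bar 5: v0=E3 v1=C4 v2=B3 (P5)
bar 6: v0=C3 v1=C4 v2=B3 (M7)
bar 7: v0=D3 v1=B3 v2=D4 (P8)
bar 8: v0=E3 v1=E4 v2=G4 (m3)
  R5 @ bar0.0: opens on m3
  R2 @ bar1.0: E3/E4 P8 -> D3/A3 P5 similar
  R2 @ bar2.0: A3/F4 m6 -> G3/D4 P5 similar
  R4 @ bar2.0: E3/D4 m7 untreated
  R3 @ bar3.0: A4 above D4
  R7 @ bar3.0: G3->A4 leap 14st
  R3 @ bar3.1: A4 above D4
  R3 @ bar3.2: A4 above D4
  R3 @ bar3.3: A4 above D4
  R3 @ bar4.0: D4 above C4
  R3 @ bar4.1: D4 above C4
  R3 @ bar4.2: D4 above C4
  R3 @ bar4.3: D4 above C4
  R1 @ bar5.0: F3/C4 P5 -> E3/B3 P5 similar
  R3 @ bar5.0: C4 above B3
  R3 @ bar5.1: C4 above B3
  R3 @ bar5.2: C4 above B3
  R3 @ bar5.3: C4 above B3
  R3 @ bar6.0: C4 above B3
  R4 @ bar6.0: C3/B3 M7 untreated
  R3 @ bar6.1: C4 above B3
  R3 @ bar6.2: C4 above B3
  R3 @ bar6.3: C4 above B3
  R2 @ bar7.0: C3/B3 M7 -> D3/D4 P8 similar
  R8 @ bar7.0: penult P8 not 3rd/6th
  R2 @ bar8.0: D3/B3 M6 -> E3/E4 P8 similar
  R6 @ bar8.3: closes on m3

No (27 violations)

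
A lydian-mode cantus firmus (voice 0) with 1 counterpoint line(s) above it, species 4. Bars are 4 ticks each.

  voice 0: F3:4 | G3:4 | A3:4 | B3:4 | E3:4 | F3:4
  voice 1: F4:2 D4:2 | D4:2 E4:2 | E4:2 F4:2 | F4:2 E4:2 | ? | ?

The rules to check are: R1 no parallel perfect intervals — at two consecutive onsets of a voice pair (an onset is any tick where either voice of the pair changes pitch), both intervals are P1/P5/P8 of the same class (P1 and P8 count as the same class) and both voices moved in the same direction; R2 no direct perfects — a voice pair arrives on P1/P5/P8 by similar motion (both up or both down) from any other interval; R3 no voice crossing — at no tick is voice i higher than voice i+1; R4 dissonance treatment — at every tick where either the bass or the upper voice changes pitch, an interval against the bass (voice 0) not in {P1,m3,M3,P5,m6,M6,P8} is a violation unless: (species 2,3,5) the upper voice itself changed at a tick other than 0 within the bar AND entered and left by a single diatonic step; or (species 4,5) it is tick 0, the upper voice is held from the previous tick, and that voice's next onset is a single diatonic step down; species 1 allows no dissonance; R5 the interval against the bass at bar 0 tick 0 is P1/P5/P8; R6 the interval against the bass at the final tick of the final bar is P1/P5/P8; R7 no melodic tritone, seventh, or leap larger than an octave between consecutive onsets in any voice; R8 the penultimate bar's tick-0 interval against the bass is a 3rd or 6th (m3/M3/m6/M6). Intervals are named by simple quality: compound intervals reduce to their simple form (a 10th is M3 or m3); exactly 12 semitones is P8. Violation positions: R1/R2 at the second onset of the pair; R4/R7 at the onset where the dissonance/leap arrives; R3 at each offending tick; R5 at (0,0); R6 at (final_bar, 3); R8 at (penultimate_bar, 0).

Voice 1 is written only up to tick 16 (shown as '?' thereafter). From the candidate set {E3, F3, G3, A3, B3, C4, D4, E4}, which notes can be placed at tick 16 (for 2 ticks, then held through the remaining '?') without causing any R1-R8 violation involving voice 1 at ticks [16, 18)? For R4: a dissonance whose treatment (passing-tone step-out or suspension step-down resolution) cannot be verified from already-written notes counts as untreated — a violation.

{C4, G3}

E3: violates R2,R8
F3: violates R4,R7,R8
G3: legal
A3: violates R4,R8
B3: violates R2,R8
C4: legal
D4: violates R4,R8
E4: violates R8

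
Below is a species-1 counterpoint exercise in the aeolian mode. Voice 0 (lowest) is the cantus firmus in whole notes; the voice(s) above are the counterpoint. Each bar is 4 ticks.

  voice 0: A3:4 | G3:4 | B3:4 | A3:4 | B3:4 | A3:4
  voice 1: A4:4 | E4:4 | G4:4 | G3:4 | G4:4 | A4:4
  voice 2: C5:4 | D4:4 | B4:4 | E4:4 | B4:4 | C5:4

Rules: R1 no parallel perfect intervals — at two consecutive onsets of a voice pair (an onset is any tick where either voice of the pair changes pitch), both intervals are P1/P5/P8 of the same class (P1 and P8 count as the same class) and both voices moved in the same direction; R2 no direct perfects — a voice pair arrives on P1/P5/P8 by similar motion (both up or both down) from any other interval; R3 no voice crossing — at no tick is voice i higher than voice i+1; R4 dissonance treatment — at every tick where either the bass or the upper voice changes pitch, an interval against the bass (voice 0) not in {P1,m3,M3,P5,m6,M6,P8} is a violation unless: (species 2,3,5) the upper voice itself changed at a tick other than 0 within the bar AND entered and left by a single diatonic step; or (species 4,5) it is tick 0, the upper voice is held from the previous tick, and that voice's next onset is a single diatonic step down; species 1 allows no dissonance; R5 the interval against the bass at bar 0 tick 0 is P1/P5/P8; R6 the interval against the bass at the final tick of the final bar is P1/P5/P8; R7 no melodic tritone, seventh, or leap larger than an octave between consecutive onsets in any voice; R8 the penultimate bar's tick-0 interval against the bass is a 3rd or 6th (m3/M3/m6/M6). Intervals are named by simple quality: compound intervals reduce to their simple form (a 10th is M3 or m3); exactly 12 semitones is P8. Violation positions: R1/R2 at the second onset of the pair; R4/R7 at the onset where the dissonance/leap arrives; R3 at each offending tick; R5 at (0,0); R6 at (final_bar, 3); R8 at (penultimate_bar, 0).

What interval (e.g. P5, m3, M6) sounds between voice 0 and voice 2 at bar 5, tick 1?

voice 0=A3 voice 2=C5 -> m3

m3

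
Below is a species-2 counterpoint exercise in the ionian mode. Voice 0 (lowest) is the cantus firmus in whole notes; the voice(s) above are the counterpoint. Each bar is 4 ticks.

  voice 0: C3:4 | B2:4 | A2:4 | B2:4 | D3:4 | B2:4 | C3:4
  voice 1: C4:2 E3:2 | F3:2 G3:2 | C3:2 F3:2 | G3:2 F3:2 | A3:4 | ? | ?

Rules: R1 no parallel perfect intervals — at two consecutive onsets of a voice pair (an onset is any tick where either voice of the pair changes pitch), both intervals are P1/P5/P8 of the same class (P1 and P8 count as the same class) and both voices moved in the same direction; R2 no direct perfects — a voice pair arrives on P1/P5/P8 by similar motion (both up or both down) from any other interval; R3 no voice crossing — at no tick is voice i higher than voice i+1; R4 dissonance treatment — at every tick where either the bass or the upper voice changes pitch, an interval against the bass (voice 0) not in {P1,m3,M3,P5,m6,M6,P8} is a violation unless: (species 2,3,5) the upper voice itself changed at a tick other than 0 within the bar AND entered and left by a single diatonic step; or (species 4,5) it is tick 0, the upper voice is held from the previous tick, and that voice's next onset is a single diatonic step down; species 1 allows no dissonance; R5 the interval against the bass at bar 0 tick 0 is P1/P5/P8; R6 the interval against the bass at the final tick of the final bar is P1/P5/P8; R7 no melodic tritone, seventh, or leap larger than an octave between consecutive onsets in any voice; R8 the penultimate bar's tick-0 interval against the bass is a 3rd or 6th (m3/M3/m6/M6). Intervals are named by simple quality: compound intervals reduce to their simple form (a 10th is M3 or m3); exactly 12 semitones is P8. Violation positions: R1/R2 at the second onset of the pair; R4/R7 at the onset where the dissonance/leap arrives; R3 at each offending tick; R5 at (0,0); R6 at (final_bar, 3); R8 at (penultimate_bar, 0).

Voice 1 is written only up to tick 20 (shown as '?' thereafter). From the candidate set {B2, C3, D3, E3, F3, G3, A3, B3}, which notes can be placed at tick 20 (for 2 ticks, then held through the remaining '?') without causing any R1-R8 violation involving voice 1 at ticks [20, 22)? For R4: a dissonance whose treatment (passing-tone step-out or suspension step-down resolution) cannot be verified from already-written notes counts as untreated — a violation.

B2: violates R2,R7,R8
C3: violates R4,R8
D3: legal
E3: violates R4,R8
F3: violates R4,R8
G3: legal
A3: violates R4,R8
B3: violates R8

{D3, G3}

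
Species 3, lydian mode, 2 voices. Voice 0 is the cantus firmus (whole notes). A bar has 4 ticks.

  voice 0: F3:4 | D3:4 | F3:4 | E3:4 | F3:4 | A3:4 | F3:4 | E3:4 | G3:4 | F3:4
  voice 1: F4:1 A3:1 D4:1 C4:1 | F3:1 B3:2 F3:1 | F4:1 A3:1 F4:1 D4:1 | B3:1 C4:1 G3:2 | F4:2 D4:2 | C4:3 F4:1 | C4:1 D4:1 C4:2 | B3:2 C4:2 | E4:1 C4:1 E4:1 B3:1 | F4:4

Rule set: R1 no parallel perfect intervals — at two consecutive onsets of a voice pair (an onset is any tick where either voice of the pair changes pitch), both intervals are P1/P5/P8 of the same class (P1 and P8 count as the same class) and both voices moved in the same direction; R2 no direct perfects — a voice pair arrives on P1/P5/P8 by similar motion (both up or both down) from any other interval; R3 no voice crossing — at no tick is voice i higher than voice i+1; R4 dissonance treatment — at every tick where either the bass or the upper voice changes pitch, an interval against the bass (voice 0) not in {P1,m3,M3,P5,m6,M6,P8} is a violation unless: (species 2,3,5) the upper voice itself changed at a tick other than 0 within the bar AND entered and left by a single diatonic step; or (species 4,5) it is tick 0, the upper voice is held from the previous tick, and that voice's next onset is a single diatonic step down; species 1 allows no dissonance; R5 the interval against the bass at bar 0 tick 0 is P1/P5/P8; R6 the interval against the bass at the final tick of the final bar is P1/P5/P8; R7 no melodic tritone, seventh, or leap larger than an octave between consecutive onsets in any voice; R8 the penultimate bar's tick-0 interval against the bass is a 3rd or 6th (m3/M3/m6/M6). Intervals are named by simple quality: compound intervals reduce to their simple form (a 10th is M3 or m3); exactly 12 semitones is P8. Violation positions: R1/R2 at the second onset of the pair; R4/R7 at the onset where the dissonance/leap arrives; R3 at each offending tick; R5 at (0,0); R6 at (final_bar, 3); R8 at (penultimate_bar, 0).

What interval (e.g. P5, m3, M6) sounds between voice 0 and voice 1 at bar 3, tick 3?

m3

voice 0=E3 voice 1=G3 -> m3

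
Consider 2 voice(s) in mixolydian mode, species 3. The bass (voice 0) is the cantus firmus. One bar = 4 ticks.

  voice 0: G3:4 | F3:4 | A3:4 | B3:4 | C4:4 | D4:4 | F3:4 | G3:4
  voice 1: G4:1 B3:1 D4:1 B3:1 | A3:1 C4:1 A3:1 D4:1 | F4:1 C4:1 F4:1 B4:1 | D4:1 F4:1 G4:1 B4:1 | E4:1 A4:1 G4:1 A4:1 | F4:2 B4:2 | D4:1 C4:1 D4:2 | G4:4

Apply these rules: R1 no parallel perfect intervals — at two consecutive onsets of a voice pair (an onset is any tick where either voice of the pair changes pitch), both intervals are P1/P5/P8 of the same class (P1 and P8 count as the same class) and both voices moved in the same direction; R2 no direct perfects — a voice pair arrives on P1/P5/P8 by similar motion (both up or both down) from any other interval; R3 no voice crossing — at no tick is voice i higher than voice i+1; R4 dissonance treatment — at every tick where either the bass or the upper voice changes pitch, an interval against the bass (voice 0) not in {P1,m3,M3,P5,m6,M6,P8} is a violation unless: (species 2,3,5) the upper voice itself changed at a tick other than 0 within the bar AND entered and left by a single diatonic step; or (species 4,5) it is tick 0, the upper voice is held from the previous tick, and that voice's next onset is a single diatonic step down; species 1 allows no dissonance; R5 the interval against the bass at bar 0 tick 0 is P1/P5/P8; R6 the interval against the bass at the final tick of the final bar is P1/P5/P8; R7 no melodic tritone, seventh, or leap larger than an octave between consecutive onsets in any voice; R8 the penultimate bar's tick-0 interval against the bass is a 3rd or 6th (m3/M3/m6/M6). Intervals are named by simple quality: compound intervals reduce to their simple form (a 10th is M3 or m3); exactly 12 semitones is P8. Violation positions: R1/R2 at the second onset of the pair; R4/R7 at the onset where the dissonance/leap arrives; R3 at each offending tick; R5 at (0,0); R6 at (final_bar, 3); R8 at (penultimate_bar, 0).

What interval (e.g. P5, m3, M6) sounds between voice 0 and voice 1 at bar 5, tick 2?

M6

voice 0=D4 voice 1=B4 -> M6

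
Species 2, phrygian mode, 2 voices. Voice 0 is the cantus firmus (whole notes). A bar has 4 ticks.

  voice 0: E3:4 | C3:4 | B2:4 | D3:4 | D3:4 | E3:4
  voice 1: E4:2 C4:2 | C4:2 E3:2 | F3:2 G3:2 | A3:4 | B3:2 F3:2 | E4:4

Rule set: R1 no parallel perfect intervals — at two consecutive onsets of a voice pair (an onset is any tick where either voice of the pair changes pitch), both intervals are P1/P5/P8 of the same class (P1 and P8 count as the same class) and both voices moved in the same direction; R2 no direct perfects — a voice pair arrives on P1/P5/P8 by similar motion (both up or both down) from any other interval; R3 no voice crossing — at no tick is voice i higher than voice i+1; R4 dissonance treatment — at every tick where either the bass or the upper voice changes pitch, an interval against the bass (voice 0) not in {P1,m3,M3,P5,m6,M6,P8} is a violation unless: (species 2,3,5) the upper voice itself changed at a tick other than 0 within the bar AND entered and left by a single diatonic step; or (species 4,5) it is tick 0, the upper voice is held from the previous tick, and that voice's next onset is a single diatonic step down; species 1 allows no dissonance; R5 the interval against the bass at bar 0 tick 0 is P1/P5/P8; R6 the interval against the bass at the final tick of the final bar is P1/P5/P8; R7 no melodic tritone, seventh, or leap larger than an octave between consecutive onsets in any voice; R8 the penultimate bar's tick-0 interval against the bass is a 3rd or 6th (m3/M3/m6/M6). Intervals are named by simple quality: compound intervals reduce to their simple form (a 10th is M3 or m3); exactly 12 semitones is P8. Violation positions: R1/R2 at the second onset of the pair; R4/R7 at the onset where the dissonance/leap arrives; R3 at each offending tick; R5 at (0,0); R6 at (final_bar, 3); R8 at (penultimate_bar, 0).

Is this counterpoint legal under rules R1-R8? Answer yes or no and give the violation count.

No (5 violations)

bar 0: v0=E3 v1=E4 (P8)
bar 1: v0=C3 v1=C4 (P8)
bar 2: v0=B2 v1=F3 (TT)
bar 3: v0=D3 v1=A3 (P5)
bar 4: v0=D3 v1=B3 (M6)
bar 5: v0=E3 v1=E4 (P8)
  R4 @ bar2.0: B2/F3 TT untreated
  R2 @ bar3.0: B2/G3 m6 -> D3/A3 P5 similar
  R7 @ bar4.2: B3->F3 leap 6st
  R2 @ bar5.0: D3/F3 m3 -> E3/E4 P8 similar
  R7 @ bar5.0: F3->E4 leap 11st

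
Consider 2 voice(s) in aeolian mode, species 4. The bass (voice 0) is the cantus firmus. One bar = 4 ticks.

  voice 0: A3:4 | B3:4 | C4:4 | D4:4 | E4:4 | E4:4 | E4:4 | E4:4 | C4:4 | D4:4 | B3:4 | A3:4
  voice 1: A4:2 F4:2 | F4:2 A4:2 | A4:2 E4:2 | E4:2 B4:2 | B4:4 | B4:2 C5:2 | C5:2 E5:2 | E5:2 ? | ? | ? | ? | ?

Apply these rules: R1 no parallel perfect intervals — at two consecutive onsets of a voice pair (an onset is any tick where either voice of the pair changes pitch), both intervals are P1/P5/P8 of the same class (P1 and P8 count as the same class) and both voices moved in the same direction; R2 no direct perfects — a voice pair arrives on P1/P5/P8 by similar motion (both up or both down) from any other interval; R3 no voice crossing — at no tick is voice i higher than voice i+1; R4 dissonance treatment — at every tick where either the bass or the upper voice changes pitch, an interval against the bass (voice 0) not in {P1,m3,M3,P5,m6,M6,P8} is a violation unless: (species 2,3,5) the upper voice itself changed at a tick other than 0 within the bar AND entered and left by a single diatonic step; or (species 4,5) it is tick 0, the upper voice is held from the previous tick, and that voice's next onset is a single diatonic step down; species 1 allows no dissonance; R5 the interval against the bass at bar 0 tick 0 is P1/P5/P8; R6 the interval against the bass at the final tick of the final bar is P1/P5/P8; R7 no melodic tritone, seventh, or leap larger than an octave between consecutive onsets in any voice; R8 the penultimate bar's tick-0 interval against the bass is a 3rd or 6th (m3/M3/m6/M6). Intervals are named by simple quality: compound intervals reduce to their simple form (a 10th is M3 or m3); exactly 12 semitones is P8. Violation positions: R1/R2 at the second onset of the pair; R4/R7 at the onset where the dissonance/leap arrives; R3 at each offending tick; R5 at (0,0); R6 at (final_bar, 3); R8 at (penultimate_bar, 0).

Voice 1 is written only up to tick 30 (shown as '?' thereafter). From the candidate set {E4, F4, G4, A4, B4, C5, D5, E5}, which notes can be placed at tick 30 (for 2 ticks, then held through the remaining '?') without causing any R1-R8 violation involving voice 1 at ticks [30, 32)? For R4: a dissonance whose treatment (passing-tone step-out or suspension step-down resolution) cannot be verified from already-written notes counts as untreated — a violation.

E4: legal
F4: violates R4,R7
G4: legal
A4: violates R4
B4: legal
C5: legal
D5: violates R4
E5: legal

{B4, C5, E4, E5, G4}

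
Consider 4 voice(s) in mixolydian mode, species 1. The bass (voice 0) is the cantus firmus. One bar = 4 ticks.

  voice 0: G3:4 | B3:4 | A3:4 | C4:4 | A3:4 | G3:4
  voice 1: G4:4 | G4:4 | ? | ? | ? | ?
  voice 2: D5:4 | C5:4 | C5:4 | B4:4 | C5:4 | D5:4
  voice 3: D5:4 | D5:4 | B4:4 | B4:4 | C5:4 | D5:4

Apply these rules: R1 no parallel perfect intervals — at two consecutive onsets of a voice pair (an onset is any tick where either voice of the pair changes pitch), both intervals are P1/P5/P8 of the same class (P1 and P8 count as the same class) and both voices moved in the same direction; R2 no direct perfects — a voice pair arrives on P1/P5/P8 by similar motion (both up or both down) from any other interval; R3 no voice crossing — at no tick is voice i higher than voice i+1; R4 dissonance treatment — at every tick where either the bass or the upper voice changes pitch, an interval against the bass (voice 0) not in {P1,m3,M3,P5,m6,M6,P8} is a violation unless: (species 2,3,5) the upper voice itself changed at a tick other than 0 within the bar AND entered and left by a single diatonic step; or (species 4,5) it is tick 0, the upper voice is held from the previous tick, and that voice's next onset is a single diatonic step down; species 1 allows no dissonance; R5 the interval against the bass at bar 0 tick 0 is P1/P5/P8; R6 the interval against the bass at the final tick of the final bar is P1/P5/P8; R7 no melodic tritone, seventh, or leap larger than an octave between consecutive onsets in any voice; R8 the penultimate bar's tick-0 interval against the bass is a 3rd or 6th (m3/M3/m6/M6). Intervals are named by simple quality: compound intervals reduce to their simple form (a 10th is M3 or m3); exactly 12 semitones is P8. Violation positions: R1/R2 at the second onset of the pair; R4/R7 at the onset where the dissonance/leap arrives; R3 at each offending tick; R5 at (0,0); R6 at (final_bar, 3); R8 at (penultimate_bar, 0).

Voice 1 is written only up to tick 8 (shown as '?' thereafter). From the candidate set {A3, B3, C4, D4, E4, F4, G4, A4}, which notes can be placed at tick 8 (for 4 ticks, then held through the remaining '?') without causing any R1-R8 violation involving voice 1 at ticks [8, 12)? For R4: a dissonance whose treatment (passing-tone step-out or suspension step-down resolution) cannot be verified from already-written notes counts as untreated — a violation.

A3: violates R2,R7
B3: violates R2,R4
C4: legal
D4: violates R4
E4: violates R1,R2
F4: legal
G4: violates R4
A4: legal

{A4, C4, F4}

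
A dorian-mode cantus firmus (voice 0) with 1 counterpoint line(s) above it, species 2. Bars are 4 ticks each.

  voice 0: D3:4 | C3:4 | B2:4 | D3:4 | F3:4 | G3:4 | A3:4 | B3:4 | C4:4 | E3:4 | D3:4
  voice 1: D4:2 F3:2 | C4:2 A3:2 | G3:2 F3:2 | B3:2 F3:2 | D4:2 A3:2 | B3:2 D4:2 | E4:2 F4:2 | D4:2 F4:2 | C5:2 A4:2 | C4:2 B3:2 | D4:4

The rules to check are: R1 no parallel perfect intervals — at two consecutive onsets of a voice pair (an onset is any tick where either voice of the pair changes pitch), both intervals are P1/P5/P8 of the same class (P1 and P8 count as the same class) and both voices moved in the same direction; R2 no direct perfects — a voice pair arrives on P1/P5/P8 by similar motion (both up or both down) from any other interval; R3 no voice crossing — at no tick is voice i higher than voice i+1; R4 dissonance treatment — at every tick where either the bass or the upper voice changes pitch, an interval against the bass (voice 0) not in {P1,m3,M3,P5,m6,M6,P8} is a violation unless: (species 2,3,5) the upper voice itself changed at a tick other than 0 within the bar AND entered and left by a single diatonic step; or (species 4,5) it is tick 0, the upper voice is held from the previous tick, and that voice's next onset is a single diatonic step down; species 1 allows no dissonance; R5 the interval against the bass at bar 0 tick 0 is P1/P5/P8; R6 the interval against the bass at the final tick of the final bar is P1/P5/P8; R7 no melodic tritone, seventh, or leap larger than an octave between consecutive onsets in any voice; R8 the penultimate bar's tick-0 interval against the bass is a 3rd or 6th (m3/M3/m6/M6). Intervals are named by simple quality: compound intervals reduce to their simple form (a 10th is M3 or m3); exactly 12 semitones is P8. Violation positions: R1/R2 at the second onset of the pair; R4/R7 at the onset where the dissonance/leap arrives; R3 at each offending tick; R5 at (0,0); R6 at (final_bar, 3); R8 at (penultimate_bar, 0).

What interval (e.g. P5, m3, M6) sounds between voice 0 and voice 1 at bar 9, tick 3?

P5

voice 0=E3 voice 1=B3 -> P5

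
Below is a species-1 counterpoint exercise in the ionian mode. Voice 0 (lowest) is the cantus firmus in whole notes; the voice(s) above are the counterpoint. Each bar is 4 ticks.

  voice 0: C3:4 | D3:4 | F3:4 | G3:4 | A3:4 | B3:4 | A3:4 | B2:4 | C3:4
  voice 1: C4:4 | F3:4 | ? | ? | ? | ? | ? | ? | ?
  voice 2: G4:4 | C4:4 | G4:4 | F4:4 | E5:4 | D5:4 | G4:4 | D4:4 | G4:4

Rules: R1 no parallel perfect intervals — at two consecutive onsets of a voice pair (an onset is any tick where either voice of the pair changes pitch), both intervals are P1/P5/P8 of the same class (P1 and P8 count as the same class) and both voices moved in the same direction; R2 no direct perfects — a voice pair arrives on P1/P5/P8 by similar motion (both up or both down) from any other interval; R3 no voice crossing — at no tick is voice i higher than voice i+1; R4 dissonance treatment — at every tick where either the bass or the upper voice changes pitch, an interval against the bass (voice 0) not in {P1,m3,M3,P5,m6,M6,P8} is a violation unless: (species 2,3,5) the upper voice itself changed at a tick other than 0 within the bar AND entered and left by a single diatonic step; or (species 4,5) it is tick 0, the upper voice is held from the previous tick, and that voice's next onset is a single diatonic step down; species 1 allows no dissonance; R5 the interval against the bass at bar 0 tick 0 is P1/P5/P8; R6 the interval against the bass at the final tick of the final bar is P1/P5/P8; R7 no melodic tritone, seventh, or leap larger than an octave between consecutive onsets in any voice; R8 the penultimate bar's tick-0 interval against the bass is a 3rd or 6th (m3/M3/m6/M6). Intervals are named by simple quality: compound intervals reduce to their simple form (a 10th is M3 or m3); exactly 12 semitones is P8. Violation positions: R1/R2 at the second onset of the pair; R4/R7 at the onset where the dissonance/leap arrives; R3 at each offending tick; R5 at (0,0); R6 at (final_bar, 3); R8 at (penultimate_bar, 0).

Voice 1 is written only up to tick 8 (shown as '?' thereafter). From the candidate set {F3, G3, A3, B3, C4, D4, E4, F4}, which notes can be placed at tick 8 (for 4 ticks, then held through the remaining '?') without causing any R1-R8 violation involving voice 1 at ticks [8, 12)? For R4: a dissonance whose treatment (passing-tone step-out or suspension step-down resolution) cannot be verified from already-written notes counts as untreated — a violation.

{A3, D4, F3}

F3: legal
G3: violates R2,R4
A3: legal
B3: violates R4,R7
C4: violates R1,R2
D4: legal
E4: violates R4,R7
F4: violates R2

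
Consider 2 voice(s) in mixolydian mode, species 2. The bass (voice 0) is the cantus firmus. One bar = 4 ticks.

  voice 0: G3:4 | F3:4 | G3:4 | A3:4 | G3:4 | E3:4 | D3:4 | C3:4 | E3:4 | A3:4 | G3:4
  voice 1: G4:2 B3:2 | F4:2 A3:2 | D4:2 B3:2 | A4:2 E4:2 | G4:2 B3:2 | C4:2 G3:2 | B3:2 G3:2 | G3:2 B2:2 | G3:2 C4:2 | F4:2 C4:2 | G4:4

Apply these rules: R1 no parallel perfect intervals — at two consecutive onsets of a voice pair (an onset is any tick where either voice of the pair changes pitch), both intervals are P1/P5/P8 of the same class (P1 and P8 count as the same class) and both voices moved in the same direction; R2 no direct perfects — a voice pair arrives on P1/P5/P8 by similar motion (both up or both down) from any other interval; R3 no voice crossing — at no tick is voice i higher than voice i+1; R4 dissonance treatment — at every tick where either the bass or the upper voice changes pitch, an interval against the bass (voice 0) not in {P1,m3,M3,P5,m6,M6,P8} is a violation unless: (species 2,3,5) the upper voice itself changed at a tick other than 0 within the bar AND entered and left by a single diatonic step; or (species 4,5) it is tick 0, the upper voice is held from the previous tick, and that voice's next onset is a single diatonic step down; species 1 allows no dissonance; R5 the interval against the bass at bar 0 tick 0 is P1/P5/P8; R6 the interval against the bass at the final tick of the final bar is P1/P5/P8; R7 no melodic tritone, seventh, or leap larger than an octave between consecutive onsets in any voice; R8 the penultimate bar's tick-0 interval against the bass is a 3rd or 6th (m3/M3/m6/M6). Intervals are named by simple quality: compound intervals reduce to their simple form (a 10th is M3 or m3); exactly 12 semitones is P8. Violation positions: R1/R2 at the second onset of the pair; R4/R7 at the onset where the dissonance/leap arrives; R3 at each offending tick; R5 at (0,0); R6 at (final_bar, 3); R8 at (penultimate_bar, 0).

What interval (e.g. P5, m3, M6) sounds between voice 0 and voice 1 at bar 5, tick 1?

voice 0=E3 voice 1=C4 -> m6

m6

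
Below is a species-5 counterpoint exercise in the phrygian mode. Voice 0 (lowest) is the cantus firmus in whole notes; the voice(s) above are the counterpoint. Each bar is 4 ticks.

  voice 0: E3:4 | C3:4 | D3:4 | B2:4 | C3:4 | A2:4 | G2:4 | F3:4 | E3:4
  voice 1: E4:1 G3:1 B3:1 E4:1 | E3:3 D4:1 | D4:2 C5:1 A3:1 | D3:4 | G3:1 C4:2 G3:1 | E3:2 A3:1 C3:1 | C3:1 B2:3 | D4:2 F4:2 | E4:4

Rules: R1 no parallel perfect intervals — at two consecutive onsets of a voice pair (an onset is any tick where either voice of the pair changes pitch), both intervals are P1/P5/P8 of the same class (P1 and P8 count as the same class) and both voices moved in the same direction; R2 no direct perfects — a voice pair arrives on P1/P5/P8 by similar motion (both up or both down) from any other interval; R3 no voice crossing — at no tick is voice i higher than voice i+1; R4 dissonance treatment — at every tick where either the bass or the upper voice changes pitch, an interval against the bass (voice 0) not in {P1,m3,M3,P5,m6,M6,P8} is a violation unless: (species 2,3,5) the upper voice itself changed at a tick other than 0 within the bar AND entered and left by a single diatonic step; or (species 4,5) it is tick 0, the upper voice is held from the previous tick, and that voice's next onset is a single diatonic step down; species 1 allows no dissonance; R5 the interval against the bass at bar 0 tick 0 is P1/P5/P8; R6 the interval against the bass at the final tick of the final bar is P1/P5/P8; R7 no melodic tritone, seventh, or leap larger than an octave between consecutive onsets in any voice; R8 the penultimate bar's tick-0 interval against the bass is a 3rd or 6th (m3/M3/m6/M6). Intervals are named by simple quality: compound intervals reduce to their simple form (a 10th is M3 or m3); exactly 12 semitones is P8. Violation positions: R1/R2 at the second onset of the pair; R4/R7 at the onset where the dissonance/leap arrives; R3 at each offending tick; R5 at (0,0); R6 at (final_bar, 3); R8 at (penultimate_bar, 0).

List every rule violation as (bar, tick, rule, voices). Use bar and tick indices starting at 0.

bar 0: v0=E3 v1=E4 downbeat P8
bar 1: v0=C3 v1=E3 downbeat M3
bar 2: v0=D3 v1=D4 downbeat P8
bar 3: v0=B2 v1=D3 downbeat m3
bar 4: v0=C3 v1=G3 downbeat P5
bar 5: v0=A2 v1=E3 downbeat P5
bar 6: v0=G2 v1=C3 downbeat P4
bar 7: v0=F3 v1=D4 downbeat M6
bar 8: v0=E3 v1=E4 downbeat P8
  -> R4 @ bar 1 tick 3 v(0, 1): C3/D4 M2 untreated
  -> R7 @ bar 1 tick 3 v(1,): E3->D4 leap 10st
  -> R4 @ bar 2 tick 2 v(0, 1): D3/C5 m7 untreated
  -> R7 @ bar 2 tick 2 v(1,): D4->C5 leap 10st
  -> R7 @ bar 2 tick 3 v(1,): C5->A3 leap 15st
  -> R2 @ bar 4 tick 0 v(0, 1): B2/D3 m3 -> C3/G3 P5 similar
  -> R1 @ bar 5 tick 0 v(0, 1): C3/G3 P5 -> A2/E3 P5 similar
  -> R7 @ bar 7 tick 0 v(0,): G2->F3 leap 10st
  -> R7 @ bar 7 tick 0 v(1,): B2->D4 leap 15st
  -> R1 @ bar 8 tick 0 v(0, 1): F3/F4 P8 -> E3/E4 P8 similar

(1, 3, R4, (0, 1))
(1, 3, R7, (1,))
(2, 2, R4, (0, 1))
(2, 2, R7, (1,))
(2, 3, R7, (1,))
(4, 0, R2, (0, 1))
(5, 0, R1, (0, 1))
(7, 0, R7, (0,))
(7, 0, R7, (1,))
(8, 0, R1, (0, 1))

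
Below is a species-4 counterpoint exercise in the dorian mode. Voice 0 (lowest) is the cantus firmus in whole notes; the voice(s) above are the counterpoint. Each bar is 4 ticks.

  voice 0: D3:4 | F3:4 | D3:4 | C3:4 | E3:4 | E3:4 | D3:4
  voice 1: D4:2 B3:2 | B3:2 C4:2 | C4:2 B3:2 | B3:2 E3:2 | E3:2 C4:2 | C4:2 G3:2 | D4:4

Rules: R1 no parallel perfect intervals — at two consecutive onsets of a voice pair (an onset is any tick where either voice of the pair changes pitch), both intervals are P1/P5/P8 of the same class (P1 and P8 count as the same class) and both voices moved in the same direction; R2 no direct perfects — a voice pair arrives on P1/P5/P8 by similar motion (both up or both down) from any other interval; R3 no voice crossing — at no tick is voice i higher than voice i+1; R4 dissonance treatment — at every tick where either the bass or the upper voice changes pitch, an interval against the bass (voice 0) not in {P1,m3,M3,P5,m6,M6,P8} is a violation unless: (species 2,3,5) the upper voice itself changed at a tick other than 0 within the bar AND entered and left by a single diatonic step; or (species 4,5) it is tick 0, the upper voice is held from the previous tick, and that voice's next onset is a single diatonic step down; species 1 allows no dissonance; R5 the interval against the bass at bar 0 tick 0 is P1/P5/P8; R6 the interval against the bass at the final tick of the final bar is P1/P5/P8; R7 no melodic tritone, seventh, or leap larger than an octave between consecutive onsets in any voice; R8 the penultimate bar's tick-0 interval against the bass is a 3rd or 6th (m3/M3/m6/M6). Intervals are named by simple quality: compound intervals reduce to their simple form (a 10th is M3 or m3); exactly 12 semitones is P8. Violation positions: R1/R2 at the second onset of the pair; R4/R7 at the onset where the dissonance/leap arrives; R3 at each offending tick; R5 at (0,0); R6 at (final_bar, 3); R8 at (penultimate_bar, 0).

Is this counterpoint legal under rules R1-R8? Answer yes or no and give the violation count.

bar 0: v0=D3 v1=D4 (P8)
bar 1: v0=F3 v1=B3 (TT)
bar 2: v0=D3 v1=C4 (m7)
bar 3: v0=C3 v1=B3 (M7)
bar 4: v0=E3 v1=E3 (P1)
bar 5: v0=E3 v1=C4 (m6)
bar 6: v0=D3 v1=D4 (P8)
  R4 @ bar1.0: F3/B3 TT untreated
  R4 @ bar3.0: C3/B3 M7 untreated

No (2 violations)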